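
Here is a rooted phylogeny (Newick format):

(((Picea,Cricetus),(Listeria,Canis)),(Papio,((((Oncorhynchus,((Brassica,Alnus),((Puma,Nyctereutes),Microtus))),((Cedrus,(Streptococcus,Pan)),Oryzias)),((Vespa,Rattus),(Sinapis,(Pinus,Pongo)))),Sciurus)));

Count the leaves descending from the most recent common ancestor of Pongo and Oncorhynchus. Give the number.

The MRCA of Pongo and Oncorhynchus is the node subtending (((Oncorhynchus,((Brassica,Alnus),((Puma,Nyctereutes),Microtus))),((Cedrus,(Streptococcus,Pan)),Oryzias)),((Vespa,Rattus),(Sinapis,(Pinus,Pongo)))).
That clade contains 15 terminal taxa: Alnus, Brassica, Cedrus, Microtus, Nyctereutes, Oncorhynchus, Oryzias, Pan, Pinus, Pongo, Puma, Rattus, Sinapis, Streptococcus, Vespa.

15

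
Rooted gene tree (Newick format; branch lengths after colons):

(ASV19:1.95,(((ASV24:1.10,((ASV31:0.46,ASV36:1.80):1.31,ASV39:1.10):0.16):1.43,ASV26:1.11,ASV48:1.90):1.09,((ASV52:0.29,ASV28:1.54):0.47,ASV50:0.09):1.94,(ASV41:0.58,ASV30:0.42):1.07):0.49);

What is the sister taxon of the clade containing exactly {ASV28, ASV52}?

The clade containing exactly {ASV28, ASV52} attaches to the tree at the node subtending ((ASV52,ASV28),ASV50).
The other lineage descending from that same node — the sister group — is the single tip ASV50.

ASV50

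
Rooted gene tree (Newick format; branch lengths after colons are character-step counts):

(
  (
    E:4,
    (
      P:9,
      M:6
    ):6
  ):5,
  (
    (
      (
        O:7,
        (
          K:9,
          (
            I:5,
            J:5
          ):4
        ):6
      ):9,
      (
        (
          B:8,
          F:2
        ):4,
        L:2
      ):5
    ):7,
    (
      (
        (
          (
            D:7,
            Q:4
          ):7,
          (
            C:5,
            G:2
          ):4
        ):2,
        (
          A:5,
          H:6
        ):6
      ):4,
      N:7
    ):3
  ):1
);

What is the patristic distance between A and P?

The path runs A → … → MRCA → … → P; the MRCA is the root of the tree.
Branch lengths along that path: 5 + 6 + 4 + 3 + 1 + 5 + 6 + 9 = 39.

39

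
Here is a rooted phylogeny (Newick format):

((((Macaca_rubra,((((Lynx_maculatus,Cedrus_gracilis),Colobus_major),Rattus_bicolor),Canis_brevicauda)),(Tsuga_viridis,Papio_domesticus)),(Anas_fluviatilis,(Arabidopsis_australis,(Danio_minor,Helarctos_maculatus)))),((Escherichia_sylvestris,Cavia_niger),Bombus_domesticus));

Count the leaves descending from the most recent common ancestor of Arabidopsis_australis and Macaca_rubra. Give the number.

12

The MRCA of Arabidopsis_australis and Macaca_rubra is the node subtending (((Macaca_rubra,((((Lynx_maculatus,Cedrus_gracilis),Colobus_major),Rattus_bicolor),Canis_brevicauda)),(Tsuga_viridis,Papio_domesticus)),(Anas_fluviatilis,(Arabidopsis_australis,(Danio_minor,Helarctos_maculatus)))).
That clade contains 12 terminal taxa: Anas_fluviatilis, Arabidopsis_australis, Canis_brevicauda, Cedrus_gracilis, Colobus_major, Danio_minor, Helarctos_maculatus, Lynx_maculatus, Macaca_rubra, Papio_domesticus, Rattus_bicolor, Tsuga_viridis.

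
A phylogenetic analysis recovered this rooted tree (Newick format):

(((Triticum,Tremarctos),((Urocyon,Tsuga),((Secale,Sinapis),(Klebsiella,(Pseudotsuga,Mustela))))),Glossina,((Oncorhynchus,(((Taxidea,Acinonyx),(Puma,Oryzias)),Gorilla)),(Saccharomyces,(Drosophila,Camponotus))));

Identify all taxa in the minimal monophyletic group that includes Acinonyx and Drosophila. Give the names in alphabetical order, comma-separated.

Acinonyx, Camponotus, Drosophila, Gorilla, Oncorhynchus, Oryzias, Puma, Saccharomyces, Taxidea

Tracing Acinonyx: it sits inside (Taxidea,Acinonyx).
Tracing Drosophila: it sits inside (Drosophila,Camponotus).
The smallest clade enclosing both is ((Oncorhynchus,(((Taxidea,Acinonyx),(Puma,Oryzias)),Gorilla)),(Saccharomyces,(Drosophila,Camponotus))); the answer is its 9 terminal taxa in alphabetical order.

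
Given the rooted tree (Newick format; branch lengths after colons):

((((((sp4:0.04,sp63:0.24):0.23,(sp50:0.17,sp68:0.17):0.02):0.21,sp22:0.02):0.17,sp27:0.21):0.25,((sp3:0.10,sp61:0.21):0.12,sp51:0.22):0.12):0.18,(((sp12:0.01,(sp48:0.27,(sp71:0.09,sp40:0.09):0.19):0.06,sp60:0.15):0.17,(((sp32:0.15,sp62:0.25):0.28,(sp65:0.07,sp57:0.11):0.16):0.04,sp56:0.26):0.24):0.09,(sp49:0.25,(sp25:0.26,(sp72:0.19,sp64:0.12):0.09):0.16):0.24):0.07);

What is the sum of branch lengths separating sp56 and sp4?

1.74

The path runs sp56 → … → MRCA → … → sp4; the MRCA is the root of the tree.
Branch lengths along that path: 0.26 + 0.24 + 0.09 + 0.07 + 0.18 + 0.25 + 0.17 + 0.21 + 0.23 + 0.04 = 1.74.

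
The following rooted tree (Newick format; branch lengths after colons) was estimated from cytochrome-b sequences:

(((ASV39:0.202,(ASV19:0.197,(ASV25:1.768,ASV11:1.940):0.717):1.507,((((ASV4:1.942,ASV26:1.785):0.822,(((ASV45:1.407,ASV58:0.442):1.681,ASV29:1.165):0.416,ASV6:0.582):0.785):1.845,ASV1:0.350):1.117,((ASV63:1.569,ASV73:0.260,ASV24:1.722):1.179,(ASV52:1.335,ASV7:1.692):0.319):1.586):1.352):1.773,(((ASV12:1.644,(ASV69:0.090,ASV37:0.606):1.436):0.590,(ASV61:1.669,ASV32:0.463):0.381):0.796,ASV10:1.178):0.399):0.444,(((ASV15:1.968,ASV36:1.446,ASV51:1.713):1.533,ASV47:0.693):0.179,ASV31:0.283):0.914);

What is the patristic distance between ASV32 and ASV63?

The path runs ASV32 → … → MRCA → … → ASV63; the MRCA is the node subtending ((ASV39,(ASV19,(ASV25,ASV11)),((((ASV4,ASV26),(((ASV45,ASV58),ASV29),ASV6)),ASV1),((ASV63,ASV73,ASV24),(ASV52,ASV7)))),(((ASV12,(ASV69,ASV37)),(ASV61,ASV32)),ASV10)).
Branch lengths along that path: 0.463 + 0.381 + 0.796 + 0.399 + 1.773 + 1.352 + 1.586 + 1.179 + 1.569 = 9.498.

9.498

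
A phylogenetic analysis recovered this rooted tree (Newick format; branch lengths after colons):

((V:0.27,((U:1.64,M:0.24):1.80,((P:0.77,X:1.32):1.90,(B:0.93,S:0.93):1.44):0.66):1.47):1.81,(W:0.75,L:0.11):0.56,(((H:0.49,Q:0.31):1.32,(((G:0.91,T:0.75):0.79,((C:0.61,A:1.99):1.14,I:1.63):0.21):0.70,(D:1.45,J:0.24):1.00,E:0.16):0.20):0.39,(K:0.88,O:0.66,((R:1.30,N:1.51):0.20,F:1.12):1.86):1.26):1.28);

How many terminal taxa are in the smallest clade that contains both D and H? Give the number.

10

The MRCA of D and H is the node subtending ((H,Q),(((G,T),((C,A),I)),(D,J),E)).
That clade contains 10 terminal taxa: A, C, D, E, G, H, I, J, Q, T.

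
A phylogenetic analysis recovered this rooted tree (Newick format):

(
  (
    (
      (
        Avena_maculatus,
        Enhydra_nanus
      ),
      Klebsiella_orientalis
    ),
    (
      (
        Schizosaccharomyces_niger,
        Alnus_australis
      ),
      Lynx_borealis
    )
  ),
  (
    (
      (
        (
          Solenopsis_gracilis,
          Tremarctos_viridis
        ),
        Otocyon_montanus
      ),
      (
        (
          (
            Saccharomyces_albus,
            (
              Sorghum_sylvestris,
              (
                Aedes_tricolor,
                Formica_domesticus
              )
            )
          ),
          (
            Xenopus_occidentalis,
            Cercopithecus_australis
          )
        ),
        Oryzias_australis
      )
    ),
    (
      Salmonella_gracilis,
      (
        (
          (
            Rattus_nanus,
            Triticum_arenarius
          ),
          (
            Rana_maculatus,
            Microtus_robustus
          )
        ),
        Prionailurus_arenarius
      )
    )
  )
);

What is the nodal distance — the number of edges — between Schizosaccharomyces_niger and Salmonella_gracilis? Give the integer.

The MRCA of Schizosaccharomyces_niger and Salmonella_gracilis is the root of the tree.
From Schizosaccharomyces_niger up to that node: 4 branches. From Salmonella_gracilis up to the same node: 3 branches. Total: 4 + 3 = 7.

7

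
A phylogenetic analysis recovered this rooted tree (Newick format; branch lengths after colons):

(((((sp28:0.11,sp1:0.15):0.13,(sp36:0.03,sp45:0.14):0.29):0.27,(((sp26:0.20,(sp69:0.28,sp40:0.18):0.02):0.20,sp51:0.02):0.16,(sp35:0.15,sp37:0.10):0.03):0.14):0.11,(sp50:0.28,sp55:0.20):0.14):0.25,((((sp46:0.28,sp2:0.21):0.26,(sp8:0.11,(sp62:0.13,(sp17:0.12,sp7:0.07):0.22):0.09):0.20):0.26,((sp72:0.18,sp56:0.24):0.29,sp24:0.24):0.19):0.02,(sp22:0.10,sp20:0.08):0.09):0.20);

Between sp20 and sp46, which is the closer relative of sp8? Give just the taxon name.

sp46

The MRCA of sp8 and sp46 subtends ((sp46,sp2),(sp8,(sp62,(sp17,sp7)))) (6 taxa).
The MRCA of sp8 and sp20 subtends ((((sp46,sp2),(sp8,(sp62,(sp17,sp7)))),((sp72,sp56),sp24)),(sp22,sp20)) (11 taxa).
The first is nested inside the second, so sp8 shares a more recent common ancestor with sp46.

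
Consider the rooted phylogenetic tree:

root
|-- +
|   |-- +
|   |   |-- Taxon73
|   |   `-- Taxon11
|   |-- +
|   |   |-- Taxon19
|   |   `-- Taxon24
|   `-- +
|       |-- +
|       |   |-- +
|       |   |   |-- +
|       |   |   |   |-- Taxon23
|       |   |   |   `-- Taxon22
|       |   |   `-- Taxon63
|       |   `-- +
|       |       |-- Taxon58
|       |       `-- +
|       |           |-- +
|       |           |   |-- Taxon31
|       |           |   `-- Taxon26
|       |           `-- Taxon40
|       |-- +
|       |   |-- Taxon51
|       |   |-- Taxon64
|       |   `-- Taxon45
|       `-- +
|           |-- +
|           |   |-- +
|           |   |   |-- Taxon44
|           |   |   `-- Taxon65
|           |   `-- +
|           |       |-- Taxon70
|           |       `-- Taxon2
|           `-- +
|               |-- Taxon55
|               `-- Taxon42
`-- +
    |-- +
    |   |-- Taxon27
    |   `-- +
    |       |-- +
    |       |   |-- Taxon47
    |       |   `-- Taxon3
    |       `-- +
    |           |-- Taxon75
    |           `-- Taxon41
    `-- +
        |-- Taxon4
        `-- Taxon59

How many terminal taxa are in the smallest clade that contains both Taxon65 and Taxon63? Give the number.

16

The MRCA of Taxon65 and Taxon63 is the node subtending ((((Taxon23,Taxon22),Taxon63),(Taxon58,((Taxon31,Taxon26),Taxon40))),(Taxon51,Taxon64,Taxon45),(((Taxon44,Taxon65),(Taxon70,Taxon2)),(Taxon55,Taxon42))).
That clade contains 16 terminal taxa: Taxon2, Taxon22, Taxon23, Taxon26, Taxon31, Taxon40, Taxon42, Taxon44, Taxon45, Taxon51, Taxon55, Taxon58, Taxon63, Taxon64, Taxon65, Taxon70.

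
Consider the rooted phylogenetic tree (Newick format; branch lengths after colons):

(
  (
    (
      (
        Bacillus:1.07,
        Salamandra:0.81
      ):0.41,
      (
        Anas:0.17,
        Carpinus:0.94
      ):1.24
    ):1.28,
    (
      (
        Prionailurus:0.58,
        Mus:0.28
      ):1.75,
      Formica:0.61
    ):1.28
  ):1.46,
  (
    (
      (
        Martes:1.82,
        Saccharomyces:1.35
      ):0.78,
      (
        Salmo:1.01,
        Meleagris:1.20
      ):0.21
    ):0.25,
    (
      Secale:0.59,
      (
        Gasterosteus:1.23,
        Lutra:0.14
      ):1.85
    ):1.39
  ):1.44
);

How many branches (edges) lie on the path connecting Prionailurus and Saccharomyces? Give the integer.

8

The MRCA of Prionailurus and Saccharomyces is the root of the tree.
From Prionailurus up to that node: 4 branches. From Saccharomyces up to the same node: 4 branches. Total: 4 + 4 = 8.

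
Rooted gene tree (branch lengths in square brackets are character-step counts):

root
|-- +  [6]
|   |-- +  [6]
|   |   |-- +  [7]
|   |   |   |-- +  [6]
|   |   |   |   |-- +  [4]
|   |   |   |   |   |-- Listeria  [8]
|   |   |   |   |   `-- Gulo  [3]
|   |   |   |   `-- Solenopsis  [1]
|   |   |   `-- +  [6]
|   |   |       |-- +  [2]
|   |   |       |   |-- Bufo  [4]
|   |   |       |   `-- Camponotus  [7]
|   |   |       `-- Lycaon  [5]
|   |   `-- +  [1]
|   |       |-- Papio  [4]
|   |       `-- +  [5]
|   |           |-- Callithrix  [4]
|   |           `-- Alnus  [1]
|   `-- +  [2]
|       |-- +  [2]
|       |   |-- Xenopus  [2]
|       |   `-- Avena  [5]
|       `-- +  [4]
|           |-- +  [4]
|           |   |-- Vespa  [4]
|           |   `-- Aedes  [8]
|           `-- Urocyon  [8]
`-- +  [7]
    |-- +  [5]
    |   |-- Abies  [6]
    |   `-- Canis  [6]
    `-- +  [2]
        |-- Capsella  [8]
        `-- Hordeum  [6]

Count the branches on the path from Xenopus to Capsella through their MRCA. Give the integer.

7

The MRCA of Xenopus and Capsella is the root of the tree.
From Xenopus up to that node: 4 branches. From Capsella up to the same node: 3 branches. Total: 4 + 3 = 7.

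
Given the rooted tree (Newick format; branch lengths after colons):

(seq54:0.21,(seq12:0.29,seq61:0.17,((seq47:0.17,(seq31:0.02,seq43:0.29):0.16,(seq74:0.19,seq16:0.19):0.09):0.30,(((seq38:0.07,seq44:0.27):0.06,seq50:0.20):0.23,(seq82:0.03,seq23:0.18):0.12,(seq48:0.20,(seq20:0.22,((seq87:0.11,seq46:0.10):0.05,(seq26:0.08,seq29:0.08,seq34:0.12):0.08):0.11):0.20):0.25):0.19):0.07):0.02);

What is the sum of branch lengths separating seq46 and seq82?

0.86

The path runs seq46 → … → MRCA → … → seq82; the MRCA is the node subtending (((seq38,seq44),seq50),(seq82,seq23),(seq48,(seq20,((seq87,seq46),(seq26,seq29,seq34))))).
Branch lengths along that path: 0.10 + 0.05 + 0.11 + 0.20 + 0.25 + 0.12 + 0.03 = 0.86.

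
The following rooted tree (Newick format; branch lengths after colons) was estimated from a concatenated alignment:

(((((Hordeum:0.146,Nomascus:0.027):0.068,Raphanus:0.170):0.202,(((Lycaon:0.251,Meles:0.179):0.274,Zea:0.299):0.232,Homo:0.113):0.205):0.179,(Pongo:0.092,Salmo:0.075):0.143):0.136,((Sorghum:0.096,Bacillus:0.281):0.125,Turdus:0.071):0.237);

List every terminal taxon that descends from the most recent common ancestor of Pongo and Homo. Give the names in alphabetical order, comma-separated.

Tracing Pongo: it sits inside (Pongo,Salmo).
Tracing Homo: it sits inside (((Lycaon,Meles),Zea),Homo).
The smallest clade enclosing both is ((((Hordeum,Nomascus),Raphanus),(((Lycaon,Meles),Zea),Homo)),(Pongo,Salmo)); the answer is its 9 terminal taxa in alphabetical order.

Homo, Hordeum, Lycaon, Meles, Nomascus, Pongo, Raphanus, Salmo, Zea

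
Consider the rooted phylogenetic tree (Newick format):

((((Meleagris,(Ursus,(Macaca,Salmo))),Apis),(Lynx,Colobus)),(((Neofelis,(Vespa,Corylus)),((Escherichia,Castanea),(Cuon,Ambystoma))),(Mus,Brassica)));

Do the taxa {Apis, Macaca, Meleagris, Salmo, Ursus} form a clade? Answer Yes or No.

Yes

The most recent common ancestor of these taxa subtends ((Meleagris,(Ursus,(Macaca,Salmo))),Apis).
That clade has exactly 5 tips — every listed taxon and nothing else — so the group is monophyletic.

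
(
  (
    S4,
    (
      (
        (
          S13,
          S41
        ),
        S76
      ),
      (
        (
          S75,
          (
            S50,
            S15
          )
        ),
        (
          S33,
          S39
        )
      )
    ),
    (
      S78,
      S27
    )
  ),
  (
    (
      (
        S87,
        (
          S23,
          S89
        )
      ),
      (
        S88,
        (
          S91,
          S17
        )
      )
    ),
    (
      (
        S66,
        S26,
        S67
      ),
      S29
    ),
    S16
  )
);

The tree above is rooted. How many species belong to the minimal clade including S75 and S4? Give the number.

11

The MRCA of S75 and S4 is the node subtending (S4,(((S13,S41),S76),((S75,(S50,S15)),(S33,S39))),(S78,S27)).
That clade contains 11 terminal taxa: S13, S15, S27, S33, S39, S4, S41, S50, S75, S76, S78.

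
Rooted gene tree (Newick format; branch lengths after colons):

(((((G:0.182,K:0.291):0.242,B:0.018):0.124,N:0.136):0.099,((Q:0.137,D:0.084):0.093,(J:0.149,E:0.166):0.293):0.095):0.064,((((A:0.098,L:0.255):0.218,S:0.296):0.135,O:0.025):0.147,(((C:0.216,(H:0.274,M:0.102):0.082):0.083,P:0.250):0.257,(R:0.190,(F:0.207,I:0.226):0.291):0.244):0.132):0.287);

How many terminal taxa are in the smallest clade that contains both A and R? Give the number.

11

The MRCA of A and R is the node subtending ((((A,L),S),O),(((C,(H,M)),P),(R,(F,I)))).
That clade contains 11 terminal taxa: A, C, F, H, I, L, M, O, P, R, S.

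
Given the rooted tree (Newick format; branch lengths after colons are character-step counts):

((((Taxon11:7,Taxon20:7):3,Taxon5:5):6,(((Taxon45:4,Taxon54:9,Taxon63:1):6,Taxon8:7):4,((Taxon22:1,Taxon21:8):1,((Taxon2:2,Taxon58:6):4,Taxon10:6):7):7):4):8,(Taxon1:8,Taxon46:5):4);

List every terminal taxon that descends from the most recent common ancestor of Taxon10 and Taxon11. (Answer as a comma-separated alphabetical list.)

Tracing Taxon10: it sits inside ((Taxon2,Taxon58),Taxon10).
Tracing Taxon11: it sits inside (Taxon11,Taxon20).
The smallest clade enclosing both is (((Taxon11,Taxon20),Taxon5),(((Taxon45,Taxon54,Taxon63),Taxon8),((Taxon22,Taxon21),((Taxon2,Taxon58),Taxon10)))); the answer is its 12 terminal taxa in alphabetical order.

Taxon10, Taxon11, Taxon2, Taxon20, Taxon21, Taxon22, Taxon45, Taxon5, Taxon54, Taxon58, Taxon63, Taxon8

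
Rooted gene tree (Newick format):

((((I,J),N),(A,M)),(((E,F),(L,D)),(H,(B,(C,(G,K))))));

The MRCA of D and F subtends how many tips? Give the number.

The MRCA of D and F is the node subtending ((E,F),(L,D)).
That clade contains 4 terminal taxa: D, E, F, L.

4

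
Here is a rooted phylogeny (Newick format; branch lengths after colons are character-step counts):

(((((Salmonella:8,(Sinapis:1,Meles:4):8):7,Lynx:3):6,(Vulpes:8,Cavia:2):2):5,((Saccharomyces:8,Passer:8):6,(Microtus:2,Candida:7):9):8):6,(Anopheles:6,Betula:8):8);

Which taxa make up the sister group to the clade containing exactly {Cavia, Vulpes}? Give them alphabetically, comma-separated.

Lynx, Meles, Salmonella, Sinapis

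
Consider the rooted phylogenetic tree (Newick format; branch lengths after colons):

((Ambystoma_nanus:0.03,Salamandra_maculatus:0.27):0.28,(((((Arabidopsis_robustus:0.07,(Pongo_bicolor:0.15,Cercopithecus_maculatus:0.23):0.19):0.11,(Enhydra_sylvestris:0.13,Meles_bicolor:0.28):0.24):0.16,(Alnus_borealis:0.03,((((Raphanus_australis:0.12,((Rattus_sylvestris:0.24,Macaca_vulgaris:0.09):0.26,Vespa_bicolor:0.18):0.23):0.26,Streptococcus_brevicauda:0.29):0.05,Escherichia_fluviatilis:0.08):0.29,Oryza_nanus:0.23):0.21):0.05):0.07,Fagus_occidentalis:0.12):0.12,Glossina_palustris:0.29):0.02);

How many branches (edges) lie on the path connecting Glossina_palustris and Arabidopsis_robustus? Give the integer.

The MRCA of Glossina_palustris and Arabidopsis_robustus is the node subtending (((((Arabidopsis_robustus,(Pongo_bicolor,Cercopithecus_maculatus)),(Enhydra_sylvestris,Meles_bicolor)),(Alnus_borealis,((((Raphanus_australis,((Rattus_sylvestris,Macaca_vulgaris),Vespa_bicolor)),Streptococcus_brevicauda),Escherichia_fluviatilis),Oryza_nanus))),Fagus_occidentalis),Glossina_palustris).
From Glossina_palustris up to that node: 1 branch. From Arabidopsis_robustus up to the same node: 5 branches. Total: 1 + 5 = 6.

6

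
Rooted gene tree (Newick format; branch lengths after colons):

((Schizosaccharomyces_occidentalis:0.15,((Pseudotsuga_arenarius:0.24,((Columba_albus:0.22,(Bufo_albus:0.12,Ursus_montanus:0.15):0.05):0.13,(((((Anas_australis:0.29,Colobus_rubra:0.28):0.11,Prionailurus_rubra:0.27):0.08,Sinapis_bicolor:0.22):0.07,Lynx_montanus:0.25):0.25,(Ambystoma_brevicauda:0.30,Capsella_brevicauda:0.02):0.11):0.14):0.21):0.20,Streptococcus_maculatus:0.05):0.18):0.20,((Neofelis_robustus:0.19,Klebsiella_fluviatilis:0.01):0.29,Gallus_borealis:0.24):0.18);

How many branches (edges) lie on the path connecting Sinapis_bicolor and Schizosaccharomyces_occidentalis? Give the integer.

The MRCA of Sinapis_bicolor and Schizosaccharomyces_occidentalis is the node subtending (Schizosaccharomyces_occidentalis,((Pseudotsuga_arenarius,((Columba_albus,(Bufo_albus,Ursus_montanus)),(((((Anas_australis,Colobus_rubra),Prionailurus_rubra),Sinapis_bicolor),Lynx_montanus),(Ambystoma_brevicauda,Capsella_brevicauda)))),Streptococcus_maculatus)).
From Sinapis_bicolor up to that node: 7 branches. From Schizosaccharomyces_occidentalis up to the same node: 1 branch. Total: 7 + 1 = 8.

8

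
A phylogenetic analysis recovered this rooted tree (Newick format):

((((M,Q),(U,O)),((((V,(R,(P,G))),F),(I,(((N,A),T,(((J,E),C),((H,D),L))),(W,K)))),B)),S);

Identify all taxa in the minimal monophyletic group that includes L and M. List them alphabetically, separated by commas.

Tracing L: it sits inside ((H,D),L).
Tracing M: it sits inside (M,Q).
The smallest clade enclosing both is (((M,Q),(U,O)),((((V,(R,(P,G))),F),(I,(((N,A),T,(((J,E),C),((H,D),L))),(W,K)))),B)); the answer is its 22 terminal taxa in alphabetical order.

A, B, C, D, E, F, G, H, I, J, K, L, M, N, O, P, Q, R, T, U, V, W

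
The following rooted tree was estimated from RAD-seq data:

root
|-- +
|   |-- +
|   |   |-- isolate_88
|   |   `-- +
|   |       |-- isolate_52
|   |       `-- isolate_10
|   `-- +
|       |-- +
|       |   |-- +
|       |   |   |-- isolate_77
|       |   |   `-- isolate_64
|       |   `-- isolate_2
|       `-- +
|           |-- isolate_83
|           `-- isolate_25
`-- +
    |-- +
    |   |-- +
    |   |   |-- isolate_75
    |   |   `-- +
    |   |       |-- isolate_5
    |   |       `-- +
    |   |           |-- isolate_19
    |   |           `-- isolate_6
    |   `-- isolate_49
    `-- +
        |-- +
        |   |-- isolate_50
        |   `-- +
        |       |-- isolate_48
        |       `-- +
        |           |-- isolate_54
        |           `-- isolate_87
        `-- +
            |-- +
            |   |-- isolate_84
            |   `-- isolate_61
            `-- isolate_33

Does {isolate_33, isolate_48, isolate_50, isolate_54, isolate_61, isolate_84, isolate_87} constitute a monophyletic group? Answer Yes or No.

The most recent common ancestor of these taxa subtends ((isolate_50,(isolate_48,(isolate_54,isolate_87))),((isolate_84,isolate_61),isolate_33)).
That clade has exactly 7 tips — every listed taxon and nothing else — so the group is monophyletic.

Yes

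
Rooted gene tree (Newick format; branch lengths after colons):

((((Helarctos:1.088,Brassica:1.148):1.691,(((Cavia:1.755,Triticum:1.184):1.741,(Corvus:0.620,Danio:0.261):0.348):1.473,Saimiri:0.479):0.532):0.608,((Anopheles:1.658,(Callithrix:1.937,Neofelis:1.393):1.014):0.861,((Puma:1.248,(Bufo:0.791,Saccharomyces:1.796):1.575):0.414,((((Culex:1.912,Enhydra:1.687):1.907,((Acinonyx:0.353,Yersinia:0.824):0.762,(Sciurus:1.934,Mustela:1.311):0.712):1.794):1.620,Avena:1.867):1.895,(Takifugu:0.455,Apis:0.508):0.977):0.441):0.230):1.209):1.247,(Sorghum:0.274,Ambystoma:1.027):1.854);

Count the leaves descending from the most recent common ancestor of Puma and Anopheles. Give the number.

The MRCA of Puma and Anopheles is the node subtending ((Anopheles,(Callithrix,Neofelis)),((Puma,(Bufo,Saccharomyces)),((((Culex,Enhydra),((Acinonyx,Yersinia),(Sciurus,Mustela))),Avena),(Takifugu,Apis)))).
That clade contains 15 terminal taxa: Acinonyx, Anopheles, Apis, Avena, Bufo, Callithrix, Culex, Enhydra, Mustela, Neofelis, Puma, Saccharomyces, Sciurus, Takifugu, Yersinia.

15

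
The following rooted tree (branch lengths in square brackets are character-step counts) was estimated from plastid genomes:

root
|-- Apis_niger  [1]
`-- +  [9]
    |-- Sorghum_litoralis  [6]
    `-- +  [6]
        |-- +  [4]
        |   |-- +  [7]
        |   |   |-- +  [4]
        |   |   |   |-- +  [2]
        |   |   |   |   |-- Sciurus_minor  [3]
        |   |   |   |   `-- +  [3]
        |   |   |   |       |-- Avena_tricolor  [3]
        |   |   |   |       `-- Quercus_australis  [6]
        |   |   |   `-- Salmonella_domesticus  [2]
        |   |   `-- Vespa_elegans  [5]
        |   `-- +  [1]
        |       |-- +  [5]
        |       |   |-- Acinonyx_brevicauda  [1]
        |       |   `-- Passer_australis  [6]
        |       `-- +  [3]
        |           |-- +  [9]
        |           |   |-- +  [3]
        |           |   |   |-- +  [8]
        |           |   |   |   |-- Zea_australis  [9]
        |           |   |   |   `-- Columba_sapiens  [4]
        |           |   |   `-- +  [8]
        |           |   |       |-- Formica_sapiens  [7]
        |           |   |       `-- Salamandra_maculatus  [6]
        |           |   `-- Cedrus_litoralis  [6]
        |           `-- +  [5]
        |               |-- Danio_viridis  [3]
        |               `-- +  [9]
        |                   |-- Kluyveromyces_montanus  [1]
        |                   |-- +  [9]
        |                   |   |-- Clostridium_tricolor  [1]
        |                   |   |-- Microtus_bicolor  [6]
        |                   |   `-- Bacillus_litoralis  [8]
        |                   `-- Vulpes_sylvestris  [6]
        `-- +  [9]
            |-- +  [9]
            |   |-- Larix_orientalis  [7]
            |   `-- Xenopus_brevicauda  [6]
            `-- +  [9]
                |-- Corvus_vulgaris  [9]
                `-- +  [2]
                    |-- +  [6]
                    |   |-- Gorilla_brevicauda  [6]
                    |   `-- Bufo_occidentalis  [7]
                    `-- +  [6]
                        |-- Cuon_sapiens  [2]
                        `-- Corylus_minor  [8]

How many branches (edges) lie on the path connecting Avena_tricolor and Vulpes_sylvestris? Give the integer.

10

The MRCA of Avena_tricolor and Vulpes_sylvestris is the node subtending ((((Sciurus_minor,(Avena_tricolor,Quercus_australis)),Salmonella_domesticus),Vespa_elegans),((Acinonyx_brevicauda,Passer_australis),((((Zea_australis,Columba_sapiens),(Formica_sapiens,Salamandra_maculatus)),Cedrus_litoralis),(Danio_viridis,(Kluyveromyces_montanus,(Clostridium_tricolor,Microtus_bicolor,Bacillus_litoralis),Vulpes_sylvestris))))).
From Avena_tricolor up to that node: 5 branches. From Vulpes_sylvestris up to the same node: 5 branches. Total: 5 + 5 = 10.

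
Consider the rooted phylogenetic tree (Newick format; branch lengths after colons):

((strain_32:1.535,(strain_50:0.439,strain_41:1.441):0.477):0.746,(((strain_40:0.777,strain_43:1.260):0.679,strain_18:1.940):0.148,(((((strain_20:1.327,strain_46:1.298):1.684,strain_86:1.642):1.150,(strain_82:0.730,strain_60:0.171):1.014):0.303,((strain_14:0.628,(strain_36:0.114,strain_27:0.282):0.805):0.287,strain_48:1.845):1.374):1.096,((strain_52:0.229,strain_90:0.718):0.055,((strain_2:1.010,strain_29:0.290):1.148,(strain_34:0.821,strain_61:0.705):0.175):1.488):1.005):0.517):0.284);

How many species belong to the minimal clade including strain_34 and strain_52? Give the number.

6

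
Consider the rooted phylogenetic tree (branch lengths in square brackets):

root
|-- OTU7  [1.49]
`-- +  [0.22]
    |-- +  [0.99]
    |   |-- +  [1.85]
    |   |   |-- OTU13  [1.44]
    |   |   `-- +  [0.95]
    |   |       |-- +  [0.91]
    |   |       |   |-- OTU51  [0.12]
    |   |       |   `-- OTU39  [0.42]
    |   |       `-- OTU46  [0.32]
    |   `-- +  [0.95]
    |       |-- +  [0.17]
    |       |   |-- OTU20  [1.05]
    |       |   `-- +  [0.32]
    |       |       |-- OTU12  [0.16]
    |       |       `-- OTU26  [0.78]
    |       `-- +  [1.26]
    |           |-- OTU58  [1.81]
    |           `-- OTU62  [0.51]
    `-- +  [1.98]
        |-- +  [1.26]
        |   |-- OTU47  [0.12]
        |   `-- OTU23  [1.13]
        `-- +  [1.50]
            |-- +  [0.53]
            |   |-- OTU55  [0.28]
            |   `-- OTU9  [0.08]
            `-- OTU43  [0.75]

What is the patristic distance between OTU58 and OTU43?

The path runs OTU58 → … → MRCA → … → OTU43; the MRCA is the node subtending (((OTU13,((OTU51,OTU39),OTU46)),((OTU20,(OTU12,OTU26)),(OTU58,OTU62))),((OTU47,OTU23),((OTU55,OTU9),OTU43))).
Branch lengths along that path: 1.81 + 1.26 + 0.95 + 0.99 + 1.98 + 1.50 + 0.75 = 9.24.

9.24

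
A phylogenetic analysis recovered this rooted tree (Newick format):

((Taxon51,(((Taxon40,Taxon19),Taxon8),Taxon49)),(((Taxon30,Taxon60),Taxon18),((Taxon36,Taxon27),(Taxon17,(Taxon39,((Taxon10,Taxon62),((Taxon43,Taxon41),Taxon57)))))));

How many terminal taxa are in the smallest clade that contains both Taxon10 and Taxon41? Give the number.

5

The MRCA of Taxon10 and Taxon41 is the node subtending ((Taxon10,Taxon62),((Taxon43,Taxon41),Taxon57)).
That clade contains 5 terminal taxa: Taxon10, Taxon41, Taxon43, Taxon57, Taxon62.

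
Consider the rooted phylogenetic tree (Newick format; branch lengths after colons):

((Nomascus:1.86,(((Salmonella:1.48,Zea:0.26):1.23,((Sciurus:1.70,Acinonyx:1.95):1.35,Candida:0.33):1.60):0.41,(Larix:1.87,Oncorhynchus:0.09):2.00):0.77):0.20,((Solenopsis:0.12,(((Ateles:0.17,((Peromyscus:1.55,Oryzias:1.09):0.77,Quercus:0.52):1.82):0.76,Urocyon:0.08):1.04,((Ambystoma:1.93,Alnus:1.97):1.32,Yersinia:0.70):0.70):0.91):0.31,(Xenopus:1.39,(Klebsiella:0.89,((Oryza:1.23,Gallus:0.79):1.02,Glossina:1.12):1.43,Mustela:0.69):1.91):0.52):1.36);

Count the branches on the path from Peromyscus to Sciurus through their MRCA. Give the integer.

14

The MRCA of Peromyscus and Sciurus is the root of the tree.
From Peromyscus up to that node: 8 branches. From Sciurus up to the same node: 6 branches. Total: 8 + 6 = 14.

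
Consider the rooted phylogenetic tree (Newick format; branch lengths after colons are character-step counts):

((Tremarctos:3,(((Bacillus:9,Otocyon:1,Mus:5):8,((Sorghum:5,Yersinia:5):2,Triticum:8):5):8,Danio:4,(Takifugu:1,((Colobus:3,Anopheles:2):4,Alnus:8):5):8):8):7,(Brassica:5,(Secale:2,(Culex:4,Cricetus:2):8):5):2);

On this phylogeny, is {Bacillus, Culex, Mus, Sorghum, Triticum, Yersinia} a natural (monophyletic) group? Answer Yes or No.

No

The MRCA of the listed taxa is the root, so the smallest clade containing them is the whole tree.
That clade also contains Alnus, Anopheles, Brassica, Colobus, Cricetus, Danio, Otocyon, Secale, Takifugu, Tremarctos, which are not in the proposed group, so the group is not monophyletic.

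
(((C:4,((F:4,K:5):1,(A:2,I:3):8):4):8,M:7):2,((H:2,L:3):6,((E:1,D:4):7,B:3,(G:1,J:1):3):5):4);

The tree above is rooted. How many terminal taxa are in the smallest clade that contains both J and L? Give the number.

The MRCA of J and L is the node subtending ((H,L),((E,D),B,(G,J))).
That clade contains 7 terminal taxa: B, D, E, G, H, J, L.

7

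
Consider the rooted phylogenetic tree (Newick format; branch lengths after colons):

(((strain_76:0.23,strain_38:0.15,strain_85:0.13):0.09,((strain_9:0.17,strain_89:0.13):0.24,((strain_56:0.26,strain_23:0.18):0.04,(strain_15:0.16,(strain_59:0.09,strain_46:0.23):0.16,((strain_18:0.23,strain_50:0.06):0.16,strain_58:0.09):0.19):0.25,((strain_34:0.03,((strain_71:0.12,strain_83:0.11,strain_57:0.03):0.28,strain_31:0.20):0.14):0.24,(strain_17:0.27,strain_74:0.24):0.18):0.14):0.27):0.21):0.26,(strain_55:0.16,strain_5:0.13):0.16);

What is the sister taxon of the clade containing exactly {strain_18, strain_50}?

strain_58

The clade containing exactly {strain_18, strain_50} attaches to the tree at the node subtending ((strain_18,strain_50),strain_58).
The other lineage descending from that same node — the sister group — is the single tip strain_58.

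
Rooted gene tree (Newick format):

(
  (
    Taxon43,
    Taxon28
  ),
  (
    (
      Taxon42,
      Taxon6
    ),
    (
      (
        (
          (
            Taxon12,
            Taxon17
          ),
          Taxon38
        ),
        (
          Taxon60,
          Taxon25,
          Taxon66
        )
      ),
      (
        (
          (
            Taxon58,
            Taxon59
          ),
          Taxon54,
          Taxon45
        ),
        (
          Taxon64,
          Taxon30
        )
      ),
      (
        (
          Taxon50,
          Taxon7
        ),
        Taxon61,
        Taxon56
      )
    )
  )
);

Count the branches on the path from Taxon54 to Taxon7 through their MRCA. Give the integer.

6

The MRCA of Taxon54 and Taxon7 is the node subtending ((((Taxon12,Taxon17),Taxon38),(Taxon60,Taxon25,Taxon66)),(((Taxon58,Taxon59),Taxon54,Taxon45),(Taxon64,Taxon30)),((Taxon50,Taxon7),Taxon61,Taxon56)).
From Taxon54 up to that node: 3 branches. From Taxon7 up to the same node: 3 branches. Total: 3 + 3 = 6.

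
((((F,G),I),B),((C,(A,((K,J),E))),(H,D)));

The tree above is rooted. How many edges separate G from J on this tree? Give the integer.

The MRCA of G and J is the root of the tree.
From G up to that node: 4 branches. From J up to the same node: 6 branches. Total: 4 + 6 = 10.

10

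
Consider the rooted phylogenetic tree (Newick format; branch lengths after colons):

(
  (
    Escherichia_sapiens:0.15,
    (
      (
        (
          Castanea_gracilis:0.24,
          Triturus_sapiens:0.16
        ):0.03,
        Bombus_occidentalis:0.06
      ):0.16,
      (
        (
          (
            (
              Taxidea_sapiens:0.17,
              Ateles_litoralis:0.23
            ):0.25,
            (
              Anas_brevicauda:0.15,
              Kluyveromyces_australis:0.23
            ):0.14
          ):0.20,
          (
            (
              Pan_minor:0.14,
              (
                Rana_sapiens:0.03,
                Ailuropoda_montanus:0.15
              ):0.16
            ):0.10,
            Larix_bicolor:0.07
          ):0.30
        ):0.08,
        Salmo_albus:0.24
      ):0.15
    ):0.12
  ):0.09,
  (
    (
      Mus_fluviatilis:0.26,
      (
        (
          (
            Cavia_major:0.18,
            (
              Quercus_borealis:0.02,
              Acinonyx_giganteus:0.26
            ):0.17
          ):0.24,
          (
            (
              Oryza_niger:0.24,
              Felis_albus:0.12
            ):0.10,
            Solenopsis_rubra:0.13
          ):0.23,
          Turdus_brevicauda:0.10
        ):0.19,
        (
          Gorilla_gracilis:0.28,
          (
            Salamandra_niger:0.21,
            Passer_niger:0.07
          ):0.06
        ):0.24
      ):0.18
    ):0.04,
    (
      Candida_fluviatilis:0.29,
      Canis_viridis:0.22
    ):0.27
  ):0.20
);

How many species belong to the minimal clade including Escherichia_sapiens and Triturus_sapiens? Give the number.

13

The MRCA of Escherichia_sapiens and Triturus_sapiens is the node subtending (Escherichia_sapiens,(((Castanea_gracilis,Triturus_sapiens),Bombus_occidentalis),((((Taxidea_sapiens,Ateles_litoralis),(Anas_brevicauda,Kluyveromyces_australis)),((Pan_minor,(Rana_sapiens,Ailuropoda_montanus)),Larix_bicolor)),Salmo_albus))).
That clade contains 13 terminal taxa: Ailuropoda_montanus, Anas_brevicauda, Ateles_litoralis, Bombus_occidentalis, Castanea_gracilis, Escherichia_sapiens, Kluyveromyces_australis, Larix_bicolor, Pan_minor, Rana_sapiens, Salmo_albus, Taxidea_sapiens, Triturus_sapiens.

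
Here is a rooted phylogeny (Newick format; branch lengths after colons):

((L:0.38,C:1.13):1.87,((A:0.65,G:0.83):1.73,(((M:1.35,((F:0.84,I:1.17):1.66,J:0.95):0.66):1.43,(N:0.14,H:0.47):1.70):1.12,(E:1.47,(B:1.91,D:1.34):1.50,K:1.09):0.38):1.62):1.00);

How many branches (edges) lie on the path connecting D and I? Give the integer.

8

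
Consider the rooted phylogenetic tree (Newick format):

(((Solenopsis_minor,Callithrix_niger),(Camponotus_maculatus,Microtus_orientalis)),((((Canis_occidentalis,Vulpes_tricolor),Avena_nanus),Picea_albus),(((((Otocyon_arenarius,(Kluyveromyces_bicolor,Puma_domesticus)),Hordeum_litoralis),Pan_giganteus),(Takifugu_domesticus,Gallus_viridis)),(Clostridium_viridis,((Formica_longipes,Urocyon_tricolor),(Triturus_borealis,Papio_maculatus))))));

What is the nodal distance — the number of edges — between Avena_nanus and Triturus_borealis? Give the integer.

8

The MRCA of Avena_nanus and Triturus_borealis is the node subtending ((((Canis_occidentalis,Vulpes_tricolor),Avena_nanus),Picea_albus),(((((Otocyon_arenarius,(Kluyveromyces_bicolor,Puma_domesticus)),Hordeum_litoralis),Pan_giganteus),(Takifugu_domesticus,Gallus_viridis)),(Clostridium_viridis,((Formica_longipes,Urocyon_tricolor),(Triturus_borealis,Papio_maculatus))))).
From Avena_nanus up to that node: 3 branches. From Triturus_borealis up to the same node: 5 branches. Total: 3 + 5 = 8.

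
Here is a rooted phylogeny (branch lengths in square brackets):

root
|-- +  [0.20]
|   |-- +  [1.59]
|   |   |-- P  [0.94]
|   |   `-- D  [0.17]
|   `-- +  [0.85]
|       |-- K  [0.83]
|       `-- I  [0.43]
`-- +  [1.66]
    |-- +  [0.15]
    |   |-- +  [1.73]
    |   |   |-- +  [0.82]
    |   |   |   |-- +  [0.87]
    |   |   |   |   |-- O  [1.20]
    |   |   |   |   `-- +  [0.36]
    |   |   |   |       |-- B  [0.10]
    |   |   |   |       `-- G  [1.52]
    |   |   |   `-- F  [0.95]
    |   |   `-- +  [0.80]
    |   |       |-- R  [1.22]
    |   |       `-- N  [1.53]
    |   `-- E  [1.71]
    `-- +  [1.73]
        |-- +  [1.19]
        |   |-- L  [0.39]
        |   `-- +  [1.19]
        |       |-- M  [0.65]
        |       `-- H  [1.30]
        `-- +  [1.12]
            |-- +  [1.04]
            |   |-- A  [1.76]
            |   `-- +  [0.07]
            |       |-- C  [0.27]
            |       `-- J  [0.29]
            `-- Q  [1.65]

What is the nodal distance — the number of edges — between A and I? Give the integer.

8

The MRCA of A and I is the root of the tree.
From A up to that node: 5 branches. From I up to the same node: 3 branches. Total: 5 + 3 = 8.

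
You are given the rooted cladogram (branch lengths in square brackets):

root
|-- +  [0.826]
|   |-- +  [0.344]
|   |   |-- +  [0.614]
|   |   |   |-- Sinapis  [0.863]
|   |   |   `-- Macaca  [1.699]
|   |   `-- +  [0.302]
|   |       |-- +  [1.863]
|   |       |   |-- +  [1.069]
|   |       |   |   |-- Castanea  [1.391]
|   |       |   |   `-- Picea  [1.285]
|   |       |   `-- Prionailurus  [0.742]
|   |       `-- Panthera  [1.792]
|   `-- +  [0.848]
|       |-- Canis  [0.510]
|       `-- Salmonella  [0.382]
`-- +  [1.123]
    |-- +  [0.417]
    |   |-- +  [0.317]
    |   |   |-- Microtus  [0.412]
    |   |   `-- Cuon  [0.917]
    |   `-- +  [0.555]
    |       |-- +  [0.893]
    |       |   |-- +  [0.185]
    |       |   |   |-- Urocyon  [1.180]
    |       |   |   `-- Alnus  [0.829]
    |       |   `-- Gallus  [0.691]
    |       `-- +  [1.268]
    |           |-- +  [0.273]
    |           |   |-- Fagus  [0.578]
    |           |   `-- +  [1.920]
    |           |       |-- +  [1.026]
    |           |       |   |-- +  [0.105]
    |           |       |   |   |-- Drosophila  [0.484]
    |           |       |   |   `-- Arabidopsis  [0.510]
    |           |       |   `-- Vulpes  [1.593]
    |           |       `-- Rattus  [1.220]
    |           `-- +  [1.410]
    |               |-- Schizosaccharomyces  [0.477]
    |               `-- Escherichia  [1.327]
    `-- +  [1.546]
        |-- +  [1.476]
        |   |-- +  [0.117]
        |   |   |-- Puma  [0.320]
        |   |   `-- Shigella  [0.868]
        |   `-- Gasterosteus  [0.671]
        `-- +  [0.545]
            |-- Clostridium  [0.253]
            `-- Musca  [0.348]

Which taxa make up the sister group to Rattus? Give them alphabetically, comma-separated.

Arabidopsis, Drosophila, Vulpes

Rattus attaches to the tree at the node subtending (((Drosophila,Arabidopsis),Vulpes),Rattus).
The other lineage descending from that same node — the sister group — is ((Drosophila,Arabidopsis),Vulpes); its 3 tips in alphabetical order are the answer.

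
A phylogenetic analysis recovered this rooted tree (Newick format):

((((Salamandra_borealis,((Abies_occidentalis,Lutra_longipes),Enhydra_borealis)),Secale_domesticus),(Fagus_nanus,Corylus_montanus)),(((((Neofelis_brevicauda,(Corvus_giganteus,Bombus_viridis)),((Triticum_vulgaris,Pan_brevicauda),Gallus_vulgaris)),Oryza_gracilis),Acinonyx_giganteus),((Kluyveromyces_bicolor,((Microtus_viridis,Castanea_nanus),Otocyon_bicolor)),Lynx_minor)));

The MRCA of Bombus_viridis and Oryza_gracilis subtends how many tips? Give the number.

The MRCA of Bombus_viridis and Oryza_gracilis is the node subtending (((Neofelis_brevicauda,(Corvus_giganteus,Bombus_viridis)),((Triticum_vulgaris,Pan_brevicauda),Gallus_vulgaris)),Oryza_gracilis).
That clade contains 7 terminal taxa: Bombus_viridis, Corvus_giganteus, Gallus_vulgaris, Neofelis_brevicauda, Oryza_gracilis, Pan_brevicauda, Triticum_vulgaris.

7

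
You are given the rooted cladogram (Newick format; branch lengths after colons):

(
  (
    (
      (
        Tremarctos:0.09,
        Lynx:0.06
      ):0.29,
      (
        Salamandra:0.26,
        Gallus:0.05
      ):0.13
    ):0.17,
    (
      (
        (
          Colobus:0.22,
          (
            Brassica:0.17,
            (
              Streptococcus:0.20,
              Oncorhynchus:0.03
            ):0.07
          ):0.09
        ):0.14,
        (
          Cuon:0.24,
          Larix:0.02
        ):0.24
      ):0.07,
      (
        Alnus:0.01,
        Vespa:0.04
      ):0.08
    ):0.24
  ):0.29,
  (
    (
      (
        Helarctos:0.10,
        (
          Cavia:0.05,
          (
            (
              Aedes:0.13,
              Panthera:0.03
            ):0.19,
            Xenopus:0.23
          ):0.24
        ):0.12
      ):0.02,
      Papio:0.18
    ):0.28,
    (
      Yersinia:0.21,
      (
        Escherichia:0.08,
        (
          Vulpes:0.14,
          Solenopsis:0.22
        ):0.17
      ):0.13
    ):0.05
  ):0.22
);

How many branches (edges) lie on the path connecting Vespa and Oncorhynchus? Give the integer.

The MRCA of Vespa and Oncorhynchus is the node subtending (((Colobus,(Brassica,(Streptococcus,Oncorhynchus))),(Cuon,Larix)),(Alnus,Vespa)).
From Vespa up to that node: 2 branches. From Oncorhynchus up to the same node: 5 branches. Total: 2 + 5 = 7.

7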